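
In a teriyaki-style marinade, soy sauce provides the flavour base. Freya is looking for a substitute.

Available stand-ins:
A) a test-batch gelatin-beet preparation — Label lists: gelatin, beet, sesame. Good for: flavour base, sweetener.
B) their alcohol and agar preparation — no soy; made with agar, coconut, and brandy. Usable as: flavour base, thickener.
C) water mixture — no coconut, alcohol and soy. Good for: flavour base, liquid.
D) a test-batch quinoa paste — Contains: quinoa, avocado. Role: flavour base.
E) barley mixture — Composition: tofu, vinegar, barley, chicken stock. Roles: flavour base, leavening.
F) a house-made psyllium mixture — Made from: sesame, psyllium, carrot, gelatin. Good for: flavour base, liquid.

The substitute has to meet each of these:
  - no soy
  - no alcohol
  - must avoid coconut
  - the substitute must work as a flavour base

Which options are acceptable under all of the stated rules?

A, C, D, F

A: only gelatin, sesame and beet; none excluded — valid
B: has coconut, so not coconut-free; has brandy, so not alcohol-free — no
C: nothing on the exclusion list — OK
D: works as a flavour base, no alcohol, no coconut — OK
E: has tofu, so not soy-free — out
F: works as a flavour base, no coconut, no soy — valid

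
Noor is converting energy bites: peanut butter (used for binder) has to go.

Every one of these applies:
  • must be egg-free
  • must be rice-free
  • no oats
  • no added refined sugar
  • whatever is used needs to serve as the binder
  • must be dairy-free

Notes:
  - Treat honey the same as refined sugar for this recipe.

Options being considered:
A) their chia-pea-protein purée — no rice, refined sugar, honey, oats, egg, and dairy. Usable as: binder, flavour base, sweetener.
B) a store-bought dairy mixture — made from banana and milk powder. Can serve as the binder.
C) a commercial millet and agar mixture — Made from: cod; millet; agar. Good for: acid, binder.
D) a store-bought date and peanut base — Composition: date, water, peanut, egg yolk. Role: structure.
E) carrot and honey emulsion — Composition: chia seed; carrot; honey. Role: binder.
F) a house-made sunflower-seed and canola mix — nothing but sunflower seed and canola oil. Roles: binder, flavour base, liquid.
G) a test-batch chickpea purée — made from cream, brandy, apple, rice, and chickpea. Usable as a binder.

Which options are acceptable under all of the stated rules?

A: all constraints satisfied — keep
B: has milk powder, so not dairy-free — no
C: works as a binder, no egg, no-added-sugar — keep
D: not usable as a binder; has egg yolk, so not egg-free — no
E: has honey, so not no-added-sugar — reject
F: nothing on the exclusion list — keep
G: has cream, so not dairy-free; has rice, so not rice-free — reject

A, C, F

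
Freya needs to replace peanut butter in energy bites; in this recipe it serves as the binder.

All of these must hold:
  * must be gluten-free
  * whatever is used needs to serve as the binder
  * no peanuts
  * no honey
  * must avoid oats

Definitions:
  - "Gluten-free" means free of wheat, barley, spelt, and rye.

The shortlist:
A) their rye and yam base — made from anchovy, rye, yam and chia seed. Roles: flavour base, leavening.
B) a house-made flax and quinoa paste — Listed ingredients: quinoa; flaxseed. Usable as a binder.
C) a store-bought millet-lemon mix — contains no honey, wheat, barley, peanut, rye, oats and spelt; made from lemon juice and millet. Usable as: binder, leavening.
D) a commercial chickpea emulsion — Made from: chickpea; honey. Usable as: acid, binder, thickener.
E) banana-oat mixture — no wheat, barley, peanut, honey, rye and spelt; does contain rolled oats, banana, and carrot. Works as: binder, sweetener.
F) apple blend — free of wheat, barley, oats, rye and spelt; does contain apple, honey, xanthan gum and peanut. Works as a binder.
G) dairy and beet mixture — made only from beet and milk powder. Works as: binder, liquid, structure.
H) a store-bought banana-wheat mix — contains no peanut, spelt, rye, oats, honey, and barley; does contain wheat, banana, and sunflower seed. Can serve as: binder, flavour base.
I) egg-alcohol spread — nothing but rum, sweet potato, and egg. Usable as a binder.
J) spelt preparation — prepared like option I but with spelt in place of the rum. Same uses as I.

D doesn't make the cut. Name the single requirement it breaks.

honey-free

usable as a binder: satisfied
gluten-free: satisfied
honey-free: has honey — fails
oat-free: satisfied
peanut-free: satisfied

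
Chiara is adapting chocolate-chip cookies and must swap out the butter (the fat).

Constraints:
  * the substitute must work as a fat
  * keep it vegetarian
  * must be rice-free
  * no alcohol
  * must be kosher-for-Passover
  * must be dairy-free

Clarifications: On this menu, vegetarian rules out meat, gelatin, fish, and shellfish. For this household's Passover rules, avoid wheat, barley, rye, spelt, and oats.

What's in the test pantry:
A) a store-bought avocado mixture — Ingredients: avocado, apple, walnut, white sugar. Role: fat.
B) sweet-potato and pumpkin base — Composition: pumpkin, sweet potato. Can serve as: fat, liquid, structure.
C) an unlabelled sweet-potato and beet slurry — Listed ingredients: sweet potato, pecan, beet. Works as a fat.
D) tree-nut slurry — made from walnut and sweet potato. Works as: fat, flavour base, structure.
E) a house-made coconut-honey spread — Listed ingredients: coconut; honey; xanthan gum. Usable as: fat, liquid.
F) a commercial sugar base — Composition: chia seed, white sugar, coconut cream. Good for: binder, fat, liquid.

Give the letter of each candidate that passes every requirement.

A: white sugar and walnut etc. — none of it excluded — OK
B: every rule checks out — OK
C: only pecan, beet and sweet potato; none excluded — keep
D: only walnut and sweet potato; none excluded — keep
E: every rule checks out — valid
F: nothing on the exclusion list — keep

A, B, C, D, E, F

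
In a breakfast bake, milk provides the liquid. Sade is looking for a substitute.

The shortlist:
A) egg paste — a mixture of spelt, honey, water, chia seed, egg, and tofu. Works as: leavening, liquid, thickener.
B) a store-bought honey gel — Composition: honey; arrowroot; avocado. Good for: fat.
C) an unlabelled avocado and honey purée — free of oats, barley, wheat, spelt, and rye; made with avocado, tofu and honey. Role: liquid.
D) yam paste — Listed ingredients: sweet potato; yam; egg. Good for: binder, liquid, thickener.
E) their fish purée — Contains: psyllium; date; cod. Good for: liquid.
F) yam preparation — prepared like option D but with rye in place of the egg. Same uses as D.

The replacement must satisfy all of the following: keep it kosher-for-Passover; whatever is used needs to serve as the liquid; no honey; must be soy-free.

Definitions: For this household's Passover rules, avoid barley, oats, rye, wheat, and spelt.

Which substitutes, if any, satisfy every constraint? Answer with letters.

D, E

A: has spelt, so not kosher-for-Passover; has honey, so not honey-free (and 1 more) — no
B: not usable as a liquid; has honey, so not honey-free — no
C: has honey, so not honey-free; has tofu, so not soy-free — reject
D: nothing on the exclusion list — valid
E: kosher-for-Passover, no soy — OK
F: has rye, so not kosher-for-Passover — out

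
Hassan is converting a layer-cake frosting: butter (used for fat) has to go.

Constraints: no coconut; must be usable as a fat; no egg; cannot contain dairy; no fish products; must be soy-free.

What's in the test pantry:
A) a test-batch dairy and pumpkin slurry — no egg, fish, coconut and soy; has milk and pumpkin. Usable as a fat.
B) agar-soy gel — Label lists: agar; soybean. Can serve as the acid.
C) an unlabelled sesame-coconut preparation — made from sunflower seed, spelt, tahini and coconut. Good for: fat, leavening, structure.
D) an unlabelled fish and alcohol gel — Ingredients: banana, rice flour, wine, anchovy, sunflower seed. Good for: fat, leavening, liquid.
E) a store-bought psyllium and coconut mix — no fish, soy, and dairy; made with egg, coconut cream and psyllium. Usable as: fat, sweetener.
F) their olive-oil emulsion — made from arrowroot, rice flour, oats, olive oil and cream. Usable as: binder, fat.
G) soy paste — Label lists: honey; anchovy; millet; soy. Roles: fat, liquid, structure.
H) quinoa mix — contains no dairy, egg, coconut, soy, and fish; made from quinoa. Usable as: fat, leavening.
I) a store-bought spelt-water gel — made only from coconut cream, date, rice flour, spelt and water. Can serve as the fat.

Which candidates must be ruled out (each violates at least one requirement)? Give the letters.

A: has milk, so not dairy-free — out
B: not usable as a fat; has soybean, so not soy-free — reject
C: has coconut, so not coconut-free — out
D: has anchovy, so not fish-free — no
E: has coconut cream, so not coconut-free; has egg, so not egg-free — reject
F: has cream, so not dairy-free — reject
G: has soy, so not soy-free; has anchovy, so not fish-free — out
H: works as a fat, no dairy, no coconut — OK
I: has coconut cream, so not coconut-free — no

A, B, C, D, E, F, G, I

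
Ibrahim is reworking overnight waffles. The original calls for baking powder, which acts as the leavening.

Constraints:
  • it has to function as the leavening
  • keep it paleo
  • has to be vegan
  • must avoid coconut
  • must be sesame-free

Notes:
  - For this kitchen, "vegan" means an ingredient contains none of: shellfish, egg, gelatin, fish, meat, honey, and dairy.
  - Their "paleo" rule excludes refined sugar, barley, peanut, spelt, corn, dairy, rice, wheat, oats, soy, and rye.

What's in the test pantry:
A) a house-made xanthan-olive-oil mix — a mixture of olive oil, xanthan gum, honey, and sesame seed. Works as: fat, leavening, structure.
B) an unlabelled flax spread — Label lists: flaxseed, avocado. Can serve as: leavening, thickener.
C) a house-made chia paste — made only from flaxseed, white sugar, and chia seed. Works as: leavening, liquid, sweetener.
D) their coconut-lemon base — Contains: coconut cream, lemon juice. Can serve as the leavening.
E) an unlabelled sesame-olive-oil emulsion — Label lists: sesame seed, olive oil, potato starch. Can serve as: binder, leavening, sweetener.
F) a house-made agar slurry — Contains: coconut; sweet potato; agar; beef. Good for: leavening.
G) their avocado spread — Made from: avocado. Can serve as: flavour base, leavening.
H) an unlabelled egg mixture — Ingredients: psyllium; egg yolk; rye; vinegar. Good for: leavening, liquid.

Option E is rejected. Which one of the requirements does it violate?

sesame-free

usable as a leavening: satisfied
vegan: satisfied
paleo: satisfied
coconut-free: satisfied
sesame-free: has sesame seed — fails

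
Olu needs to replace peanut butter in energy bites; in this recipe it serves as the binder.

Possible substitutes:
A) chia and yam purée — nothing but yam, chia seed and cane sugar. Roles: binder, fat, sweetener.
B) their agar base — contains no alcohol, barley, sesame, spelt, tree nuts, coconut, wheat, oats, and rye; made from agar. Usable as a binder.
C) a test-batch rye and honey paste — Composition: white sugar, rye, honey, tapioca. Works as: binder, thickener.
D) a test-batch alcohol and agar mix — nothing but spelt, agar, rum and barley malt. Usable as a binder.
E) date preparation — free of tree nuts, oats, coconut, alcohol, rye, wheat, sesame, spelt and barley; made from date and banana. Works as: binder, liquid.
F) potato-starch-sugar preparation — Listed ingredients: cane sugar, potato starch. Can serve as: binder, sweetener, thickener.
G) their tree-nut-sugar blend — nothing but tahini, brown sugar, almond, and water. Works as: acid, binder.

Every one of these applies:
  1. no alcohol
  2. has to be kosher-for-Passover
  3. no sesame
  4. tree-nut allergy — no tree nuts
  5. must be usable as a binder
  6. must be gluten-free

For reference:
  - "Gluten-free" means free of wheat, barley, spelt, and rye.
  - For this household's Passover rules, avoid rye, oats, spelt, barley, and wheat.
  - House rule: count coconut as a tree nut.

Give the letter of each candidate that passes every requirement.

A: nothing on the exclusion list — OK
B: no alcohol, gluten-free — OK
C: has rye, so not gluten-free; has rye, so not kosher-for-Passover — no
D: has barley malt, so not gluten-free; has barley malt, so not kosher-for-Passover (and 1 more) — out
E: nothing on the exclusion list — valid
F: only cane sugar and potato starch; none excluded — valid
G: has almond, so not tree-nut-free; has tahini, so not sesame-free — reject

A, B, E, F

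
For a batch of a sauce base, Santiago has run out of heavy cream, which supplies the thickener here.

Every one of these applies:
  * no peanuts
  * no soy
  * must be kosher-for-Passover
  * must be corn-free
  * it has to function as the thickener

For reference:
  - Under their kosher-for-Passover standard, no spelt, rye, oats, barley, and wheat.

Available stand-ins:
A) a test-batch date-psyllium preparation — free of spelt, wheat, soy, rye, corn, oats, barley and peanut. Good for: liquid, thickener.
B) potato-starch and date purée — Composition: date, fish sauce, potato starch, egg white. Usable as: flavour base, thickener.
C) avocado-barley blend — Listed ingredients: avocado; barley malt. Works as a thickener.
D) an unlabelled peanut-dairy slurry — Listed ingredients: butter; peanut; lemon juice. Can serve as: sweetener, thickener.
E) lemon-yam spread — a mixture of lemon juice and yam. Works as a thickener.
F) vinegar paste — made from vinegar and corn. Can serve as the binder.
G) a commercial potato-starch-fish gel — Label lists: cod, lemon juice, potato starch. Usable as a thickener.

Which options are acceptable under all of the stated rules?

A, B, E, G

A: works as a thickener, kosher-for-Passover, no corn — valid
B: egg white and fish sauce etc. — none of it excluded — OK
C: has barley malt, so not kosher-for-Passover — out
D: has peanut, so not peanut-free — reject
E: only yam and lemon juice; none excluded — valid
F: not usable as a thickener; has corn, so not corn-free — no
G: works as a thickener, no peanut, no soy — valid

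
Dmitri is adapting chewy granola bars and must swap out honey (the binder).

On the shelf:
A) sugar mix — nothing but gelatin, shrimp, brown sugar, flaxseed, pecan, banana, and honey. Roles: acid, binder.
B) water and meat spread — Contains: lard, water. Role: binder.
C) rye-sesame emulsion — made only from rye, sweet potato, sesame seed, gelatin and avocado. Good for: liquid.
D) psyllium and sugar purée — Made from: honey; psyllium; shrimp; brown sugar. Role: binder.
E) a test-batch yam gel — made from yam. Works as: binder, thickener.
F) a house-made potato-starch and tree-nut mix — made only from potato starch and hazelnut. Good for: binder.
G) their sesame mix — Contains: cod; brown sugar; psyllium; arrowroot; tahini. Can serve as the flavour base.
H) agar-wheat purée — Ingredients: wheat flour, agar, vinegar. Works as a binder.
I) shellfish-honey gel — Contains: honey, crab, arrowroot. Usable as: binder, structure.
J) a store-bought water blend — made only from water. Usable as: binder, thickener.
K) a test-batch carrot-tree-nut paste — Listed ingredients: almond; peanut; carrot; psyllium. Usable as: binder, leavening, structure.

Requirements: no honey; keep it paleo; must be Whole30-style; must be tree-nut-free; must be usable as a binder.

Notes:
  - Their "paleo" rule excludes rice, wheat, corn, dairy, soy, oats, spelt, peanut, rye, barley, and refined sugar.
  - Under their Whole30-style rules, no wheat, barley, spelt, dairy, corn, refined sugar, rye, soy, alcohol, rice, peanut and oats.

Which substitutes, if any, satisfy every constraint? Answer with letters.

B, E, J

A: has brown sugar, so not paleo; has brown sugar, so not Whole30-style (and 2 more) — out
B: paleo, no tree nuts — OK
C: not usable as a binder; has rye, so not paleo (and 1 more) — no
D: has brown sugar, so not paleo; has brown sugar, so not Whole30-style (and 1 more) — reject
E: only yam; none excluded — valid
F: has hazelnut, so not tree-nut-free — reject
G: not usable as a binder; has brown sugar, so not paleo (and 1 more) — reject
H: has wheat flour, so not paleo; has wheat flour, so not Whole30-style — out
I: has honey, so not honey-free — no
J: only water; none excluded — valid
K: has peanut, so not paleo; has peanut, so not Whole30-style (and 1 more) — reject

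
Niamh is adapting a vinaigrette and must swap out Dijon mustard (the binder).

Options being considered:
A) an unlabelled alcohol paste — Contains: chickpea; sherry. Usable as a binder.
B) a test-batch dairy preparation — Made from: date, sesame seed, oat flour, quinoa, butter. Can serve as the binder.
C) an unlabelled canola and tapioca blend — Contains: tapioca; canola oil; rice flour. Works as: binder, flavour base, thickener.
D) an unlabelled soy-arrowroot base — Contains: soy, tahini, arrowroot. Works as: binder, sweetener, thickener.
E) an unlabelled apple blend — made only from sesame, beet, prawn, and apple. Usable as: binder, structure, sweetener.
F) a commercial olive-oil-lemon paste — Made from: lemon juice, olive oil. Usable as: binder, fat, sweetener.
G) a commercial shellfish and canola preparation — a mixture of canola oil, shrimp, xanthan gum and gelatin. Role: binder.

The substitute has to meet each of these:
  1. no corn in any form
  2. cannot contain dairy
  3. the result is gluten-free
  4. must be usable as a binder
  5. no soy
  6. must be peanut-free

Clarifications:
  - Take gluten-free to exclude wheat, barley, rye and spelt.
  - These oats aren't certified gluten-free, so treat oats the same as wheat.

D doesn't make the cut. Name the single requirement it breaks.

usable as a binder: satisfied
gluten-free: satisfied
soy-free: has soy — fails
peanut-free: satisfied
corn-free: satisfied
dairy-free: satisfied

soy-free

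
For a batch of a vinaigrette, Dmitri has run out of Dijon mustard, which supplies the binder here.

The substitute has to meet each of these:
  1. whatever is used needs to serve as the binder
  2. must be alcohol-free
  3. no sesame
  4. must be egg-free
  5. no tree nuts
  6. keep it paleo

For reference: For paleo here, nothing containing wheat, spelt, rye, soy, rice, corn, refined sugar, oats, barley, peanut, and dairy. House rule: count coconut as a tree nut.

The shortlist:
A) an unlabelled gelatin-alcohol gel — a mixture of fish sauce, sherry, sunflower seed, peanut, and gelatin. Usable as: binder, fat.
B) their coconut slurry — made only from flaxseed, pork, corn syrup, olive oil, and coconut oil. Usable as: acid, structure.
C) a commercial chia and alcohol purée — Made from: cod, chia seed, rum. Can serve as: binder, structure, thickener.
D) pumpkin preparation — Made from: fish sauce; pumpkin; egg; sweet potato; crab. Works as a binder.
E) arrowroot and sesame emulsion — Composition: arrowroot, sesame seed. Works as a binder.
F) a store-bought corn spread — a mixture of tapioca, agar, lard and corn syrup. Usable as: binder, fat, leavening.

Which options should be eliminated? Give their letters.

A, B, C, D, E, F

A: has peanut, so not paleo; has sherry, so not alcohol-free — out
B: not usable as a binder; has corn syrup, so not paleo (and 1 more) — reject
C: has rum, so not alcohol-free — out
D: has egg, so not egg-free — no
E: has sesame seed, so not sesame-free — out
F: has corn syrup, so not paleo — out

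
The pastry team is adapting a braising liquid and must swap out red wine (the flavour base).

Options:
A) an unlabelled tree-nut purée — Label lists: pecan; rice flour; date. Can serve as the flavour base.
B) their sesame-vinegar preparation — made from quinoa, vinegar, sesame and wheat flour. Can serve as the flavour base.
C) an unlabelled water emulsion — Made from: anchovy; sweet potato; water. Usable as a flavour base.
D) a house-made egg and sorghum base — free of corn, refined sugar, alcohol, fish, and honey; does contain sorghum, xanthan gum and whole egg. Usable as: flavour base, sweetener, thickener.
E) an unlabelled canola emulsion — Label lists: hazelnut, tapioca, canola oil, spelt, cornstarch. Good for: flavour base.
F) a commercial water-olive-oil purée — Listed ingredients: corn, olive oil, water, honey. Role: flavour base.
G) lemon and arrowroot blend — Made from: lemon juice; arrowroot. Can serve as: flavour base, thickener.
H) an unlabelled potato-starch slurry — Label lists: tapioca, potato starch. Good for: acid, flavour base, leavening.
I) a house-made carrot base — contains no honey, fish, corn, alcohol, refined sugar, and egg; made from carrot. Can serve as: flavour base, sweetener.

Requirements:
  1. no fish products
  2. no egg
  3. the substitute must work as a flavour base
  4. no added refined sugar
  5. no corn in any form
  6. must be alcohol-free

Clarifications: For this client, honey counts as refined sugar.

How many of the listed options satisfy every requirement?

5

A: only rice flour, pecan and date; none excluded — OK
B: no egg, no-added-sugar — OK
C: has anchovy, so not fish-free — no
D: has whole egg, so not egg-free — out
E: has cornstarch, so not corn-free — out
F: has corn, so not corn-free; has honey, so not no-added-sugar — reject
G: nothing on the exclusion list — valid
H: nothing on the exclusion list — keep
I: all constraints satisfied — OK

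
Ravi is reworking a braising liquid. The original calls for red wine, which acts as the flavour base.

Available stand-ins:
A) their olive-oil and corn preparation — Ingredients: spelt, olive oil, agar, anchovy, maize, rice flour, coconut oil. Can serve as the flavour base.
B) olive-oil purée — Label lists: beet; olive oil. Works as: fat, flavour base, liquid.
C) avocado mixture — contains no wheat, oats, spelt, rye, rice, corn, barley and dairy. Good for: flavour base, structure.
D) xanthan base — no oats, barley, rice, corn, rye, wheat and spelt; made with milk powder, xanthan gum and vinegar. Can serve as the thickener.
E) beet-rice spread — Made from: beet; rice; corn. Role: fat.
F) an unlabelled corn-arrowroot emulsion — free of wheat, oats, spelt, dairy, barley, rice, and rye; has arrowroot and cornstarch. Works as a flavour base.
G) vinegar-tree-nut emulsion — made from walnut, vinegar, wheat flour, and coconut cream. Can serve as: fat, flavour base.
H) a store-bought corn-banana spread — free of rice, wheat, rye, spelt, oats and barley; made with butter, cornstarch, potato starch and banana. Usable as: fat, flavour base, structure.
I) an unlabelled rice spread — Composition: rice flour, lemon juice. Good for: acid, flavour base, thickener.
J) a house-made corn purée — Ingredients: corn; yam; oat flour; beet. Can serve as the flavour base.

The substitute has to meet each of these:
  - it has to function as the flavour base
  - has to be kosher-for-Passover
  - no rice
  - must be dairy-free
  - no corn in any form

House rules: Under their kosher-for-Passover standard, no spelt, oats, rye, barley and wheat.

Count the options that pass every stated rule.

A: has spelt, so not kosher-for-Passover; has rice flour, so not rice-free (and 1 more) — out
B: works as a flavour base, no dairy, no corn — valid
C: kosher-for-Passover, no rice — valid
D: not usable as a flavour base; has milk powder, so not dairy-free — no
E: not usable as a flavour base; has rice, so not rice-free (and 1 more) — reject
F: has cornstarch, so not corn-free — out
G: has wheat flour, so not kosher-for-Passover — reject
H: has butter, so not dairy-free; has cornstarch, so not corn-free — reject
I: has rice flour, so not rice-free — reject
J: has oat flour, so not kosher-for-Passover; has corn, so not corn-free — no

2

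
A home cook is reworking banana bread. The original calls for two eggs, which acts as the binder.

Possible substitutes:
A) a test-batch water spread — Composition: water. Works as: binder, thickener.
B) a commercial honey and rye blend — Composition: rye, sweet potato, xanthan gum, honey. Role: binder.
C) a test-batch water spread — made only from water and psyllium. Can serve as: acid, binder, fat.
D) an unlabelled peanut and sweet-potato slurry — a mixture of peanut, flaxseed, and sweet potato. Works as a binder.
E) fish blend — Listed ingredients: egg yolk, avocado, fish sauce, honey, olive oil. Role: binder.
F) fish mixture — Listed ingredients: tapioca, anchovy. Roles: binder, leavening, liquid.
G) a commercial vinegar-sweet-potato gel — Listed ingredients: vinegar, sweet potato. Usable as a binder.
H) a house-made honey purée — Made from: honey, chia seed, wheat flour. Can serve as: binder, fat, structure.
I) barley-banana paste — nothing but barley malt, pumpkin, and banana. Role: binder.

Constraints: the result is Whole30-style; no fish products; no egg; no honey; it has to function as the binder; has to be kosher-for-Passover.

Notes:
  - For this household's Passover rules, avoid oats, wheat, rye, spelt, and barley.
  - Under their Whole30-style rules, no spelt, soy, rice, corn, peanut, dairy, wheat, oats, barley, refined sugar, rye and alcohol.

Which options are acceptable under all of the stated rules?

A, C, G

A: only water; none excluded — keep
B: has rye, so not kosher-for-Passover; has rye, so not Whole30-style (and 1 more) — reject
C: works as a binder, no honey, no fish — valid
D: has peanut, so not Whole30-style — reject
E: has egg yolk, so not egg-free; has fish sauce, so not fish-free (and 1 more) — no
F: has anchovy, so not fish-free — reject
G: no egg, no fish — OK
H: has wheat flour, so not kosher-for-Passover; has wheat flour, so not Whole30-style (and 1 more) — reject
I: has barley malt, so not kosher-for-Passover; has barley malt, so not Whole30-style — out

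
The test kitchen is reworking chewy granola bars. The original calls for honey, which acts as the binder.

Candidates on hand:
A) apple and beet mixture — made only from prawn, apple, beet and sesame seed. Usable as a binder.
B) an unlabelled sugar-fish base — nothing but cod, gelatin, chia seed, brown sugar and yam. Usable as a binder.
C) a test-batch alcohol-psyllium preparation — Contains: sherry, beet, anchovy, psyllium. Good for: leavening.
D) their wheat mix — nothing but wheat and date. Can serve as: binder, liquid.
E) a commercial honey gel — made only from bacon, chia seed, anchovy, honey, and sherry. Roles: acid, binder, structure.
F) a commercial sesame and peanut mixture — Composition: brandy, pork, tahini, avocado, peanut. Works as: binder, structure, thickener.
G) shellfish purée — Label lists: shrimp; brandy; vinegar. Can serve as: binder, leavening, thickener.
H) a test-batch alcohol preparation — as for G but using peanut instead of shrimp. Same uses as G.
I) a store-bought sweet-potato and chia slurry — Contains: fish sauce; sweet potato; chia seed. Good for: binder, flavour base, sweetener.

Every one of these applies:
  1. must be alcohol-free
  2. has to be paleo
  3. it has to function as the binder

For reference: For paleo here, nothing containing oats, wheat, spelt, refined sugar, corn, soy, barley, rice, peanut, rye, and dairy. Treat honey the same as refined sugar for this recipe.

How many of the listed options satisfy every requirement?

2

A: every rule checks out — OK
B: has brown sugar, so not paleo — reject
C: not usable as a binder; has sherry, so not alcohol-free — no
D: has wheat, so not paleo — reject
E: has honey, so not paleo; has sherry, so not alcohol-free — out
F: has peanut, so not paleo; has brandy, so not alcohol-free — out
G: has brandy, so not alcohol-free — reject
H: has peanut, so not paleo; has brandy, so not alcohol-free — no
I: nothing on the exclusion list — valid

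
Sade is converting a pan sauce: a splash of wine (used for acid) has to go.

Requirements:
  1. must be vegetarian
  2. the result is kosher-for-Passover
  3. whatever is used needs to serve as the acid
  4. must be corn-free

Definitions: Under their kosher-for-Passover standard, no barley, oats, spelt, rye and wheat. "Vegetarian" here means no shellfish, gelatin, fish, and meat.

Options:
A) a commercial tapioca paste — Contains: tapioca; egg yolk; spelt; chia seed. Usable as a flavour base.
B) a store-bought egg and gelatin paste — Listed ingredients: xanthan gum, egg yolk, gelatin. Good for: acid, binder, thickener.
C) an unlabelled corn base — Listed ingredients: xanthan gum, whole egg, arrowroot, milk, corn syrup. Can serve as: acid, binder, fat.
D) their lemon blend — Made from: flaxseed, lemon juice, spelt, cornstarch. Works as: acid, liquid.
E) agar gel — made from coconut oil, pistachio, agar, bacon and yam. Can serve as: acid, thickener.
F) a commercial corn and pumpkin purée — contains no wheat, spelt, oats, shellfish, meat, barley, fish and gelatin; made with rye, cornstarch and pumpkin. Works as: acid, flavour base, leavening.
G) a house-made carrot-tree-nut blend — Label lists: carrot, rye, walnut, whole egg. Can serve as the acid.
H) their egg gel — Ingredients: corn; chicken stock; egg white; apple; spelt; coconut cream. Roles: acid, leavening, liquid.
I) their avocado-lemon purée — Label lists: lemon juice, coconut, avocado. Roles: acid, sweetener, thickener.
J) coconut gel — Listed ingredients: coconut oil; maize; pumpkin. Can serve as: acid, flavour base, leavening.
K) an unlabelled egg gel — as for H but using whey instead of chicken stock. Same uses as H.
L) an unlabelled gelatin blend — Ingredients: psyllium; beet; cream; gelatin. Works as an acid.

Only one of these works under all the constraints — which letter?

I

A: not usable as an acid; has spelt, so not kosher-for-Passover — no
B: has gelatin, so not vegetarian — reject
C: has corn syrup, so not corn-free — out
D: has spelt, so not kosher-for-Passover; has cornstarch, so not corn-free — out
E: has bacon, so not vegetarian — reject
F: has rye, so not kosher-for-Passover; has cornstarch, so not corn-free — out
G: has rye, so not kosher-for-Passover — out
H: has spelt, so not kosher-for-Passover; has chicken stock, so not vegetarian (and 1 more) — reject
I: only coconut, avocado and lemon juice; none excluded — OK
J: has maize, so not corn-free — reject
K: has spelt, so not kosher-for-Passover; has corn, so not corn-free — reject
L: has gelatin, so not vegetarian — out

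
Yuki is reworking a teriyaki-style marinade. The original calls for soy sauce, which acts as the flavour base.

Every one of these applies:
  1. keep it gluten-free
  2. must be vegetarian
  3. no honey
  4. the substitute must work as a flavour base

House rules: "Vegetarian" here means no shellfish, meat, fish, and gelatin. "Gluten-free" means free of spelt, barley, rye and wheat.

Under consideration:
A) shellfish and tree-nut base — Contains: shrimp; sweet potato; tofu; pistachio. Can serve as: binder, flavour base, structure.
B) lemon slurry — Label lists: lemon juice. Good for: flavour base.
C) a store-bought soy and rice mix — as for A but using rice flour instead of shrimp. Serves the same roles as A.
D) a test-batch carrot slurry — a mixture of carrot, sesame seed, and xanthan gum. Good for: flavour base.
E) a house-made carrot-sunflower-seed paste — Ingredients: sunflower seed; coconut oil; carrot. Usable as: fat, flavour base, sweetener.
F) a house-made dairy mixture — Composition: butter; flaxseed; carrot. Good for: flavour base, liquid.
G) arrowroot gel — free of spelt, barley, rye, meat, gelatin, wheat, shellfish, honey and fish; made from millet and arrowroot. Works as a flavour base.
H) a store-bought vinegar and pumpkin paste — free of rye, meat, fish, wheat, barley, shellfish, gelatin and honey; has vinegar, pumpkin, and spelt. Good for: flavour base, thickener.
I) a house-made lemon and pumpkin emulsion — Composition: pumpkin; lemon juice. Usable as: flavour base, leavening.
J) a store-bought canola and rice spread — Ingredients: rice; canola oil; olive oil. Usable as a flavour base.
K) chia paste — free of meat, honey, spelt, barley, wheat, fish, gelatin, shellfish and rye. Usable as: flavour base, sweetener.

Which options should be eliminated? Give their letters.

A: has shrimp, so not vegetarian — no
B: only lemon juice; none excluded — OK
C: rice flour and tofu etc. — none of it excluded — valid
D: works as a flavour base, vegetarian, no honey — valid
E: all constraints satisfied — OK
F: only butter, flaxseed, and carrot; none excluded — keep
G: vegetarian, gluten-free — OK
H: has spelt, so not gluten-free — reject
I: works as a flavour base, no honey, vegetarian — OK
J: every rule checks out — keep
K: vegetarian, no honey — OK

A, H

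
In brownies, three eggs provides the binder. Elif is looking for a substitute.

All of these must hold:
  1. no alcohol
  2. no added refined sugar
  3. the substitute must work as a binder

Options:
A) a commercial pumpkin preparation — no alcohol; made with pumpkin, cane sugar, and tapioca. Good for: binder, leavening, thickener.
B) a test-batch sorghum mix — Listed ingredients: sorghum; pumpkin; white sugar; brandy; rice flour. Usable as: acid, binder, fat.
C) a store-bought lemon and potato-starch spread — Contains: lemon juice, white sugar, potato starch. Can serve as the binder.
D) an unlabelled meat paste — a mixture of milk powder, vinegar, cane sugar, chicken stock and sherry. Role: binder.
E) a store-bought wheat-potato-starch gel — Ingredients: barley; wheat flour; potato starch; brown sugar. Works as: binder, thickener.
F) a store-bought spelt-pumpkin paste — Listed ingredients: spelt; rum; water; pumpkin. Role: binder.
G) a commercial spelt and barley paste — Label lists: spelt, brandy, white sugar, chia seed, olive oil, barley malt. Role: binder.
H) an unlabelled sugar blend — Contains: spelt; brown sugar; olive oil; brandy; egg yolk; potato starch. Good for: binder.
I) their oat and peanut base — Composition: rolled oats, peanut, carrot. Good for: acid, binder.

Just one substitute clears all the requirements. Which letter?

I

A: has cane sugar, so not no-added-sugar — reject
B: has white sugar, so not no-added-sugar; has brandy, so not alcohol-free — no
C: has white sugar, so not no-added-sugar — no
D: has cane sugar, so not no-added-sugar; has sherry, so not alcohol-free — out
E: has brown sugar, so not no-added-sugar — reject
F: has rum, so not alcohol-free — no
G: has white sugar, so not no-added-sugar; has brandy, so not alcohol-free — out
H: has brown sugar, so not no-added-sugar; has brandy, so not alcohol-free — out
I: only rolled oats, peanut, and carrot; none excluded — OK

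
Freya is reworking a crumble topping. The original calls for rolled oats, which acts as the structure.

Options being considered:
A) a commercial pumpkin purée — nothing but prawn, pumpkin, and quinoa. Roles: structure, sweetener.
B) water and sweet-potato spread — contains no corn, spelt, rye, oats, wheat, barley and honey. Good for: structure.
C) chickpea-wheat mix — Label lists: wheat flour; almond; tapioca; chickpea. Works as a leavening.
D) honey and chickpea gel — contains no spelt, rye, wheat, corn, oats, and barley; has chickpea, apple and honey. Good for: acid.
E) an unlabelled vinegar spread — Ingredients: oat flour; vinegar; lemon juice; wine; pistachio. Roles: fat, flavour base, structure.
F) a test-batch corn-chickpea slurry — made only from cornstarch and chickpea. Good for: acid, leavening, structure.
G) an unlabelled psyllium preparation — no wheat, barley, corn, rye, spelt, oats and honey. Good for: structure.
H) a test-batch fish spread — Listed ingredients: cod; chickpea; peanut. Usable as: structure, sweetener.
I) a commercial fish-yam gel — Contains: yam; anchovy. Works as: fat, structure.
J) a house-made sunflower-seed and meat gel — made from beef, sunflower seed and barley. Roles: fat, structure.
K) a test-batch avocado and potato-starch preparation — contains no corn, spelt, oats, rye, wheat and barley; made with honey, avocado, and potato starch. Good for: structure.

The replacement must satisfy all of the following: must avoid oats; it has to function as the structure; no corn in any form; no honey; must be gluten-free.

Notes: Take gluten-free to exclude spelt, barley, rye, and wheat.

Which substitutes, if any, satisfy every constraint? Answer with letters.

A: every rule checks out — keep
B: works as a structure, gluten-free, no honey — keep
C: not usable as a structure; has wheat flour, so not gluten-free — no
D: not usable as a structure; has honey, so not honey-free — reject
E: has oat flour, so not oat-free — no
F: has cornstarch, so not corn-free — out
G: works as a structure, no oats, no corn — OK
H: works as a structure, no oats, gluten-free — keep
I: only anchovy and yam; none excluded — valid
J: has barley, so not gluten-free — no
K: has honey, so not honey-free — reject

A, B, G, H, I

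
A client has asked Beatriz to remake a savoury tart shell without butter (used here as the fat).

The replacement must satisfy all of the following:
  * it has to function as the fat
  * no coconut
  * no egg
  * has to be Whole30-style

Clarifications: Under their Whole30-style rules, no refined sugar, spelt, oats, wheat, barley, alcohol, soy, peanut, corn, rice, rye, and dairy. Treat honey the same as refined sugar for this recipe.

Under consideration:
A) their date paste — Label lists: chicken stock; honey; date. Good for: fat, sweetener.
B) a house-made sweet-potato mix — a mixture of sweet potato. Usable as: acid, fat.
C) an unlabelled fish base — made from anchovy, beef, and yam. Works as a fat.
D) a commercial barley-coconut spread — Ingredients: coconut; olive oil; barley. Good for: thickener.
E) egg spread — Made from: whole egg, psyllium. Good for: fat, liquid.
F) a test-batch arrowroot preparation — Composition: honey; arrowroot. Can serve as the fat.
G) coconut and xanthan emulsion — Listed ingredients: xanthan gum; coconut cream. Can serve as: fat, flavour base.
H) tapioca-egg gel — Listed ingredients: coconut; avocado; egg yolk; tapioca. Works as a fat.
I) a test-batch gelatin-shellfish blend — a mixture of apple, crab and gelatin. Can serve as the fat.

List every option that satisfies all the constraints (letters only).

B, C, I

A: has honey, so not Whole30-style — out
B: every rule checks out — OK
C: only anchovy, beef and yam; none excluded — OK
D: not usable as a fat; has barley, so not Whole30-style (and 1 more) — no
E: has whole egg, so not egg-free — no
F: has honey, so not Whole30-style — out
G: has coconut cream, so not coconut-free — reject
H: has coconut, so not coconut-free; has egg yolk, so not egg-free — reject
I: every rule checks out — valid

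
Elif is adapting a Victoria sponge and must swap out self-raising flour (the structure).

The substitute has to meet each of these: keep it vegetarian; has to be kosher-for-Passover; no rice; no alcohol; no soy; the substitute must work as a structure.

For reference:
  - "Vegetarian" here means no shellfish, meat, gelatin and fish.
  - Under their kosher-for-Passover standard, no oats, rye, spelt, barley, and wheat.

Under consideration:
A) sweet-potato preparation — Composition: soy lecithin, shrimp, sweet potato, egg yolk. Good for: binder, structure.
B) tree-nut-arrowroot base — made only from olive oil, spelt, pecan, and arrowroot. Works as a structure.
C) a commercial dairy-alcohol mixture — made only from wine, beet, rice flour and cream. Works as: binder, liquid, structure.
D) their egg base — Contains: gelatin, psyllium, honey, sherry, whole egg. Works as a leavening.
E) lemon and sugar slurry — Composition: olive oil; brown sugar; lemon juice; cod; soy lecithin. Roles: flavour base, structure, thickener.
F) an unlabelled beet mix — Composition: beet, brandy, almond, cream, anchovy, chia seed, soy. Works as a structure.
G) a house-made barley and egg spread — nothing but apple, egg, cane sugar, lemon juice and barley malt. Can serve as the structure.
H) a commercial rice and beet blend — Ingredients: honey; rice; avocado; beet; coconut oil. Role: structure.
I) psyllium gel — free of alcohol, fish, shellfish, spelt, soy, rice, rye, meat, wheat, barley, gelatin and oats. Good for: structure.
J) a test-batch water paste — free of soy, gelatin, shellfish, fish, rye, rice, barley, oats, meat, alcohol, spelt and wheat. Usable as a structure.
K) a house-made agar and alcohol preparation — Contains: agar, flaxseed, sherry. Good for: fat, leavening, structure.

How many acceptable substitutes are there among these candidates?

A: has shrimp, so not vegetarian; has soy lecithin, so not soy-free — no
B: has spelt, so not kosher-for-Passover — reject
C: has rice flour, so not rice-free; has wine, so not alcohol-free — out
D: not usable as a structure; has gelatin, so not vegetarian (and 1 more) — reject
E: has cod, so not vegetarian; has soy lecithin, so not soy-free — reject
F: has anchovy, so not vegetarian; has brandy, so not alcohol-free (and 1 more) — reject
G: has barley malt, so not kosher-for-Passover — reject
H: has rice, so not rice-free — reject
I: works as a structure, no soy, no alcohol — keep
J: all constraints satisfied — keep
K: has sherry, so not alcohol-free — reject

2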